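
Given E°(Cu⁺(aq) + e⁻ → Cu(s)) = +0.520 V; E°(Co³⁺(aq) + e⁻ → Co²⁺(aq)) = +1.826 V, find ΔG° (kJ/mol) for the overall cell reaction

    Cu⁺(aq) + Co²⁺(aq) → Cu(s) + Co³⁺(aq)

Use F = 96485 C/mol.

In the reaction as written Cu⁺(aq) is reduced, so the Cu⁺/Cu couple is the cathode and Co³⁺/Co²⁺ is the anode.
E°cell = +0.520 − (+1.826) = −1.306 V; balancing electrons gives n = 1.
ΔG° = −nFE°cell = −(1)(96485)(−1.306) J/mol = +126 kJ/mol.

+126 kJ/mol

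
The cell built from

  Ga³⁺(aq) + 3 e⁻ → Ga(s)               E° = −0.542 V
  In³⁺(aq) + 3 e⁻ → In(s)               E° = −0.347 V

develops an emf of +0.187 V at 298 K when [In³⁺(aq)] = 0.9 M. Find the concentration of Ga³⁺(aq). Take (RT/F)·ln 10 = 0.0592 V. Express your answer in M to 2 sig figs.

In³⁺/In is the cathode (higher E°); E°cell = −0.347 − (−0.542) = +0.195 V with n = 3.
From the Nernst equation, log Q = n(E° − E)/0.0592 = 3·(+0.195 − (+0.187))/0.0592 = 0.405.
Balancing electrons gives In³⁺(aq) + Ga(s) → In(s) + Ga³⁺(aq); thus Q = [Ga³⁺(aq)] / [In³⁺(aq)].
Substituting the known concentrations and solving, log [Ga³⁺(aq)] = 0.359 and [Ga³⁺(aq)] = 2.3 M.

2.3 M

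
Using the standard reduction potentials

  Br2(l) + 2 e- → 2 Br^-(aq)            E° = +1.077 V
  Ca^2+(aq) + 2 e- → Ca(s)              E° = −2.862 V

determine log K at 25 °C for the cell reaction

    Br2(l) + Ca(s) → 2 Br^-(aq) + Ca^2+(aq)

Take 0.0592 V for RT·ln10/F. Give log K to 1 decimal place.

The Br₂/Br⁻ couple is reduced (cathode); E°cell = +1.077 − (−2.862) = +3.939 V with n = 2.
At equilibrium E = 0, so log K = nE°cell / 0.0592 = (2)(+3.939) / 0.0592 = 133.1.

log K = 133.1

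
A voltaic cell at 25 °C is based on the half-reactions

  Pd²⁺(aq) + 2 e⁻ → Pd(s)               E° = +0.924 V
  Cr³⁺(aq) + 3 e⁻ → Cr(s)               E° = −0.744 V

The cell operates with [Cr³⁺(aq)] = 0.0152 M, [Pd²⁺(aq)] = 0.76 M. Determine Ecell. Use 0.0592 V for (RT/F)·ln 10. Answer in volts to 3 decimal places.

Pd²⁺/Pd is reduced (cathode, E° = +0.924 V) and Cr³⁺/Cr is oxidized (anode).
E°cell = +0.924 − (−0.744) = +1.668 V, with n = 6 electrons transferred.
Balancing gives 3 Pd²⁺(aq) + 2 Cr(s) → 3 Pd(s) + 2 Cr³⁺(aq); hence Q = [Cr³⁺(aq)]^2 / [Pd²⁺(aq)]^3 = 0.000526 (log Q = −3.279).
By the Nernst equation, E = +1.668 − (0.0592/6)·(−3.279) = +1.700 V.

+1.700 V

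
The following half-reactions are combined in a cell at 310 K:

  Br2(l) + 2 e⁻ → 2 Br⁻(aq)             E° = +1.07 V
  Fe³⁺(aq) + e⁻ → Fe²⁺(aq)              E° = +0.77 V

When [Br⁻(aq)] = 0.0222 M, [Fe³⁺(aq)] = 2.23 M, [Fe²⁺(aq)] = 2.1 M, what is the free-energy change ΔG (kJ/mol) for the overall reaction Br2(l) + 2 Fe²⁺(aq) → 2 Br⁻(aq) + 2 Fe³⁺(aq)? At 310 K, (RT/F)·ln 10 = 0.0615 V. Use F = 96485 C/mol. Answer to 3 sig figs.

The standard cell potential is +1.07 − (+0.77) = +0.30 V, with n = 2 electrons in the balanced equation.
Q = ([Br⁻(aq)]^2·[Fe³⁺(aq)]^2) / [Fe²⁺(aq)]^2 = 0.000556, so log Q = −3.255 and E = +0.30 − (0.0615/2)(−3.255) = +0.4001 V.
Then ΔG = −nFE = −2 × 96485 × +0.4001 J/mol = −77.2 kJ/mol.

−77.2 kJ/mol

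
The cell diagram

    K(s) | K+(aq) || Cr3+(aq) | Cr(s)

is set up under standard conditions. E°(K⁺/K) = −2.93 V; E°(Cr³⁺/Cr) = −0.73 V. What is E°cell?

By convention the left-hand electrode in cell notation is the anode (oxidation) and the right-hand electrode is the cathode (reduction).
E°cell = E°(right) − E°(left) = −0.73 − (−2.93) = +2.20 V.

+2.20 V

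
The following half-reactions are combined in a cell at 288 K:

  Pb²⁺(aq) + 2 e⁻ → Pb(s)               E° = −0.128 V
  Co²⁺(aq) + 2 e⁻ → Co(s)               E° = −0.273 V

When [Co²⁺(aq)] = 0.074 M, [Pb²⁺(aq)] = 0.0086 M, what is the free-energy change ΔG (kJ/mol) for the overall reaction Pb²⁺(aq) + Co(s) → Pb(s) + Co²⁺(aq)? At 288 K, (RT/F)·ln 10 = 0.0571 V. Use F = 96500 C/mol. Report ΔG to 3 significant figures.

−22.8 kJ/mol

The standard cell potential is −0.128 − (−0.273) = +0.145 V, with n = 2 electrons in the balanced equation.
Q = [Co²⁺(aq)] / [Pb²⁺(aq)] = 8.6, so log Q = 0.935 and E = +0.145 − (0.0571/2)(0.935) = +0.1183 V.
ΔG = −nFE = −(2)(96500)(+0.1183) J/mol = −22.8 kJ/mol.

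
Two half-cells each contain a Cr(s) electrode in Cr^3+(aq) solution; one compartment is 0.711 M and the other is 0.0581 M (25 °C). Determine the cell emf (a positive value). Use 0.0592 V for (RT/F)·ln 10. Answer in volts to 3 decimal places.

For a concentration cell E°cell = 0, since both electrodes use the same couple.
The compartment with the higher Cr^3+(aq) concentration (0.711 M) acts as the cathode; ions are reduced there and produced at the dilute (0.0581 M) anode.
With n = 3, Ecell = −(0.0592/3)·log([dilute]/[conc]) = −(0.0592/3)·log(0.0581/0.711) = +0.021 V.

0.021 V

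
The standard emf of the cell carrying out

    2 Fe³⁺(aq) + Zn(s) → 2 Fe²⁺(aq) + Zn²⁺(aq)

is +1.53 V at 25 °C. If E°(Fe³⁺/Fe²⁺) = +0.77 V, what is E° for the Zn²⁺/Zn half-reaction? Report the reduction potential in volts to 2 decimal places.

−0.76 V

In the reaction as written the Fe³⁺/Fe²⁺ couple is reduced (cathode) and Zn²⁺/Zn is oxidized (anode), so E°cell = E°(Fe³⁺/Fe²⁺) − E°(Zn²⁺/Zn).
E°(Zn²⁺/Zn) = E°(cathode) − E°cell = +0.77 − (+1.53) = −0.76 V.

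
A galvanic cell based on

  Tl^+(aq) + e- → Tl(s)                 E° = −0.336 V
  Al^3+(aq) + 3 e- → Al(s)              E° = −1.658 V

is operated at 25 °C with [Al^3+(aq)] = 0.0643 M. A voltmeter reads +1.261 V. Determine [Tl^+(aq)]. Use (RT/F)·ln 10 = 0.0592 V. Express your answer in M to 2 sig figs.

With Tl⁺/Tl at the cathode and Al³⁺/Al at the anode, E°cell = −0.336 − (−1.658) = +1.322 V (n = 3).
Since E = E° − (0.0592/n)·log Q, log Q = n(E° − E)/0.0592 = 3.091.
Balancing electrons gives 3 Tl^+(aq) + Al(s) → 3 Tl(s) + Al^3+(aq); thus Q = [Al^3+(aq)] / [Tl^+(aq)]^3.
Substituting the known concentrations and solving, log [Tl^+(aq)] = −1.428 and [Tl^+(aq)] = 0.037 M.

0.037 M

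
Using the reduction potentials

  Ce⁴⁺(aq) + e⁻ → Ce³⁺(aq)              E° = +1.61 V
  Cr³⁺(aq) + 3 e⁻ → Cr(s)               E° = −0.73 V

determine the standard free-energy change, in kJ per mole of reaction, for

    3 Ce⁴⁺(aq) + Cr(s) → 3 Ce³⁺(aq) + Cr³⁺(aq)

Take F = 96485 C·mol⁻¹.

−677 kJ/mol

In the reaction as written Ce⁴⁺(aq) is reduced, so the Ce⁴⁺/Ce³⁺ couple is the cathode and Cr³⁺/Cr is the anode.
E°cell = +1.61 − (−0.73) = +2.34 V; balancing electrons gives n = 3.
ΔG° = −nFE°cell = −(3)(96485)(+2.34) J/mol = −677 kJ/mol.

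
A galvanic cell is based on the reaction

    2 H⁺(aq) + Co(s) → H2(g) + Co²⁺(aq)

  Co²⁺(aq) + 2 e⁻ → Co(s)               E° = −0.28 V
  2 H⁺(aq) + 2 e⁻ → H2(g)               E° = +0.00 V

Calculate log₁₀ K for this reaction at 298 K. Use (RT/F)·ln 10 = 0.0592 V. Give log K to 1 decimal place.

The 2H⁺/H₂ couple is reduced (cathode); E°cell = +0.00 − (−0.28) = +0.28 V with n = 2.
At equilibrium E = 0, so log K = nE°cell / 0.0592 = (2)(+0.28) / 0.0592 = 9.5.

log K = 9.5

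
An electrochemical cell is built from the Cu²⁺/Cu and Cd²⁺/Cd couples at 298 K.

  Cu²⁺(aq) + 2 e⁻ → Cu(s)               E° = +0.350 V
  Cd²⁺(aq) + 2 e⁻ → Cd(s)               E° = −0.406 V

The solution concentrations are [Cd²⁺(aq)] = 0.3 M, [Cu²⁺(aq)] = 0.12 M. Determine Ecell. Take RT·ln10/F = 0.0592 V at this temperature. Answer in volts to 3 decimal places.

+0.744 V

Cu²⁺/Cu is reduced (cathode, E° = +0.350 V) and Cd²⁺/Cd is oxidized (anode).
E°cell = E°cat − E°an = +0.350 − (−0.406) = +0.756 V; n = 2.
The balanced reaction is Cu²⁺(aq) + Cd(s) → Cu(s) + Cd²⁺(aq), so Q = [Cd²⁺(aq)] / [Cu²⁺(aq)] = 2.5 and log Q = 0.398.
E = E° − (0.0592/n)·log Q = +0.756 − (0.0592/2)(0.398) = +0.744 V.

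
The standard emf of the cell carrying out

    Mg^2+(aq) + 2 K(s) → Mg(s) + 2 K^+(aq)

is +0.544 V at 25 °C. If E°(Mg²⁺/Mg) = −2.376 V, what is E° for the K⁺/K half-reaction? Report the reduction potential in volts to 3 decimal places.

In the reaction as written the Mg²⁺/Mg couple is reduced (cathode) and K⁺/K is oxidized (anode), so E°cell = E°(Mg²⁺/Mg) − E°(K⁺/K).
E°(K⁺/K) = E°(cathode) − E°cell = −2.376 − (+0.544) = −2.920 V.

−2.920 V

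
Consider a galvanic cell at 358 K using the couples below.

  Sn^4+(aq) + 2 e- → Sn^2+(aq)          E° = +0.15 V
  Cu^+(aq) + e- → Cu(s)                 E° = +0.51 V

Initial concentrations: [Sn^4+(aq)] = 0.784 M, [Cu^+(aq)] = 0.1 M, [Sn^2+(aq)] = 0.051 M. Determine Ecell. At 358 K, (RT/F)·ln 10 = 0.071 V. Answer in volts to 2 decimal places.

The Cu⁺/Cu couple has the more positive E°, so it is the cathode; Sn⁴⁺/Sn²⁺ is the anode.
E°cell = E°cat − E°an = +0.51 − (+0.15) = +0.36 V; n = 2.
Balancing gives 2 Cu^+(aq) + Sn^2+(aq) → 2 Cu(s) + Sn^4+(aq); hence Q = [Sn^4+(aq)] / ([Cu^+(aq)]^2·[Sn^2+(aq)]) = 1.54×10^3 (log Q = 3.187).
Applying E = E° − (RT ln10/nF)·log Q gives +0.36 − (0.071/2)(3.187) = +0.25 V.

+0.25 V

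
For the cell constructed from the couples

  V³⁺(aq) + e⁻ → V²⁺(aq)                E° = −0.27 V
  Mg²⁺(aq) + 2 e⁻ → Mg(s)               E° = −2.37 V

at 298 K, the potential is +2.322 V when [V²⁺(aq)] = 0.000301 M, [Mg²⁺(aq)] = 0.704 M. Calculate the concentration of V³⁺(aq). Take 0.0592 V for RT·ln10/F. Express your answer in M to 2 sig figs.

V³⁺/V²⁺ is the cathode (higher E°); E°cell = −0.27 − (−2.37) = +2.10 V with n = 2.
Rearranging E = E° − (0.0592/n)·log Q gives log Q = 2(+2.10 − (+2.322))/0.0592 = −7.500.
The balanced reaction is 2 V³⁺(aq) + Mg(s) → 2 V²⁺(aq) + Mg²⁺(aq), so Q = ([V²⁺(aq)]^2·[Mg²⁺(aq)]) / [V³⁺(aq)]^2.
Isolating [V³⁺(aq)] in Q = 10^{−7.500} yields log [V³⁺(aq)] = 0.152, i.e. 1.4 M.

1.4 M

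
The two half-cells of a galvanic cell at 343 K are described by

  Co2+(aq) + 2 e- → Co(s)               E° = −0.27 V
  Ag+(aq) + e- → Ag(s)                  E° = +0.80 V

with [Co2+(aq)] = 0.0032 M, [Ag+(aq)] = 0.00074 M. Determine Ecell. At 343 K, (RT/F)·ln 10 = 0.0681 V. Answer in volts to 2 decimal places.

The Ag⁺/Ag couple has the more positive E°, so it is the cathode; Co²⁺/Co is the anode.
The standard potential is +0.80 − (−0.27) = +1.07 V and the balanced reaction transfers n = 2 electrons.
The balanced reaction is 2 Ag+(aq) + Co(s) → 2 Ag(s) + Co2+(aq), so Q = [Co2+(aq)] / [Ag+(aq)]^2 = 5.84×10^3 and log Q = 3.767.
By the Nernst equation, E = +1.07 − (0.0681/2)·(3.767) = +0.94 V.

+0.94 V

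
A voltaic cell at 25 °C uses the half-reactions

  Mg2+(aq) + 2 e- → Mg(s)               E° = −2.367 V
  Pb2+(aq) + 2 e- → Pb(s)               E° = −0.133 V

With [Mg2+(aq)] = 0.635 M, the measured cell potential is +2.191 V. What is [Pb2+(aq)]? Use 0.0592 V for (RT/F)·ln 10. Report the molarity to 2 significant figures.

0.022 M

Pb²⁺/Pb is the cathode (higher E°); E°cell = −0.133 − (−2.367) = +2.234 V with n = 2.
Since E = E° − (0.0592/n)·log Q, log Q = n(E° − E)/0.0592 = 1.453.
The balanced reaction is Pb2+(aq) + Mg(s) → Pb(s) + Mg2+(aq), so Q = [Mg2+(aq)] / [Pb2+(aq)].
Solving for the unknown gives log [Pb2+(aq)] = −1.650, so [Pb2+(aq)] ≈ 0.022 M.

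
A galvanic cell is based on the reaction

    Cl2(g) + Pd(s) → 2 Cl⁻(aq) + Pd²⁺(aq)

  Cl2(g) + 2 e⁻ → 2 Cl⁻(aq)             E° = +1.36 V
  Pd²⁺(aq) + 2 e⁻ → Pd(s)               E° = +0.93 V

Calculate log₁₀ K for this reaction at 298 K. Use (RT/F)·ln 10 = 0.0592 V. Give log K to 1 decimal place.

The Cl₂/Cl⁻ couple is reduced (cathode); E°cell = +1.36 − (+0.93) = +0.43 V with n = 2.
At equilibrium E = 0, so log K = nE°cell / 0.0592 = (2)(+0.43) / 0.0592 = 14.5.

log K = 14.5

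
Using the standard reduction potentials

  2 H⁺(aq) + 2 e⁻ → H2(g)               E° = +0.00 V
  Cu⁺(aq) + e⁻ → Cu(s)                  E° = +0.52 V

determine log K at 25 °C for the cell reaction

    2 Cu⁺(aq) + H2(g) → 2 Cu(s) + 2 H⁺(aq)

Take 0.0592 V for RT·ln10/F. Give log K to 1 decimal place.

log K = 17.6

The Cu⁺/Cu couple is reduced (cathode); E°cell = +0.52 − (+0.00) = +0.52 V with n = 2.
At equilibrium E = 0, so log K = nE°cell / 0.0592 = (2)(+0.52) / 0.0592 = 17.6.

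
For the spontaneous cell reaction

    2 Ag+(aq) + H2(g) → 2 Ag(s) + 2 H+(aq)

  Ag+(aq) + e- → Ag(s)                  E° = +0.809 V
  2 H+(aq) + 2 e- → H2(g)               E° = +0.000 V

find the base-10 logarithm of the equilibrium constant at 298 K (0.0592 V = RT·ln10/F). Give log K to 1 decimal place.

The Ag⁺/Ag couple is reduced (cathode); E°cell = +0.809 − (+0.000) = +0.809 V with n = 2.
At equilibrium E = 0, so log K = nE°cell / 0.0592 = (2)(+0.809) / 0.0592 = 27.3.

log K = 27.3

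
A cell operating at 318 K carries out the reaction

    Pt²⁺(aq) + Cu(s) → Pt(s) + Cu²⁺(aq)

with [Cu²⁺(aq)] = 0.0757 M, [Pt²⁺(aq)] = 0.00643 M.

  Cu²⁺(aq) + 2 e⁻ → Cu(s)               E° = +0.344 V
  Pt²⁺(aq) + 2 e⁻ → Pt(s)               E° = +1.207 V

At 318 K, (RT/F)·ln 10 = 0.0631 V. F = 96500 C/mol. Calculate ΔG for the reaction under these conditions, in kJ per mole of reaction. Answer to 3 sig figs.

The standard cell potential is +1.207 − (+0.344) = +0.863 V, with n = 2 electrons in the balanced equation.
Q = [Cu²⁺(aq)] / [Pt²⁺(aq)] = 11.8, so log Q = 1.071 and E = +0.863 − (0.0631/2)(1.071) = +0.8292 V.
Finally ΔG = −nFE = −(2)(96500 C/mol)(+0.8292 V) = −160 kJ/mol.

−160 kJ/mol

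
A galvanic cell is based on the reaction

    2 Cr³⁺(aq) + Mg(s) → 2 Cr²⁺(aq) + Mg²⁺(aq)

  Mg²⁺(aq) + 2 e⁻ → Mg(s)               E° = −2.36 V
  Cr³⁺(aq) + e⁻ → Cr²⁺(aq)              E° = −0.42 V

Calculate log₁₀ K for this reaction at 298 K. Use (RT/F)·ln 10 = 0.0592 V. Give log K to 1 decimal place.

The Cr³⁺/Cr²⁺ couple is reduced (cathode); E°cell = −0.42 − (−2.36) = +1.94 V with n = 2.
At equilibrium E = 0, so log K = nE°cell / 0.0592 = (2)(+1.94) / 0.0592 = 65.5.

log K = 65.5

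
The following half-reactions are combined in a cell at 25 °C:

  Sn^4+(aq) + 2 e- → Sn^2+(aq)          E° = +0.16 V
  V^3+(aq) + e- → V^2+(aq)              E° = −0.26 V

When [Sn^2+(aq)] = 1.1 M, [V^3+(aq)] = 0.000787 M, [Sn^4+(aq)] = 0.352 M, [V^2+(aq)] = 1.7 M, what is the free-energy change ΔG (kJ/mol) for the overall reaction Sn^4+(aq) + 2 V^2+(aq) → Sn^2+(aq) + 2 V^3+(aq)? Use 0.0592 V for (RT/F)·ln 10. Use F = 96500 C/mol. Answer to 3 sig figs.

−116 kJ/mol

The standard cell potential is +0.16 − (−0.26) = +0.42 V, with n = 2 electrons in the balanced equation.
Q = ([Sn^2+(aq)]·[V^3+(aq)]^2) / ([Sn^4+(aq)]·[V^2+(aq)]^2) = 6.7×10^−7, so log Q = −6.174 and E = +0.42 − (0.0592/2)(−6.174) = +0.6028 V.
Then ΔG = −nFE = −2 × 96500 × +0.6028 J/mol = −116 kJ/mol.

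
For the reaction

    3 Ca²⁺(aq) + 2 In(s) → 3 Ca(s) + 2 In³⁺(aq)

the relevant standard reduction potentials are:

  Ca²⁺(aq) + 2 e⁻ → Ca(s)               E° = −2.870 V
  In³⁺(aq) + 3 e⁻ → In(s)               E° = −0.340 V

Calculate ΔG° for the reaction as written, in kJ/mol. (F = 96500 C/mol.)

+1465 kJ/mol

In the reaction as written Ca²⁺(aq) is reduced, so the Ca²⁺/Ca couple is the cathode and In³⁺/In is the anode.
E°cell = −2.870 − (−0.340) = −2.530 V; balancing electrons gives n = 6.
ΔG° = −nFE°cell = −(6)(96500)(−2.530) J/mol = +1465 kJ/mol.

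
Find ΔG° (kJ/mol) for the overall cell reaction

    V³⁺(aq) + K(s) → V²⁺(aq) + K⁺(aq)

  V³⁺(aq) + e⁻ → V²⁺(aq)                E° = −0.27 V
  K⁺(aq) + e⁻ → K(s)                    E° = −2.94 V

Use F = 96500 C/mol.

−258 kJ/mol

In the reaction as written V³⁺(aq) is reduced, so the V³⁺/V²⁺ couple is the cathode and K⁺/K is the anode.
E°cell = −0.27 − (−2.94) = +2.67 V; balancing electrons gives n = 1.
ΔG° = −nFE°cell = −(1)(96500)(+2.67) J/mol = −258 kJ/mol.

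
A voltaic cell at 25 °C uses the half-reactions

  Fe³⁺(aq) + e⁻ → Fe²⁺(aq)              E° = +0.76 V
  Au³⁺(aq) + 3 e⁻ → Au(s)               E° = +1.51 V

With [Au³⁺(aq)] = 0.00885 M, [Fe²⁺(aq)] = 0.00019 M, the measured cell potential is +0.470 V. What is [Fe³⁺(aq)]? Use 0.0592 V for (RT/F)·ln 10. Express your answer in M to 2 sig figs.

2.1 M

Au³⁺/Au is the cathode (higher E°); E°cell = +1.51 − (+0.76) = +0.75 V with n = 3.
From the Nernst equation, log Q = n(E° − E)/0.0592 = 3·(+0.75 − (+0.470))/0.0592 = 14.189.
The balanced reaction is Au³⁺(aq) + 3 Fe²⁺(aq) → Au(s) + 3 Fe³⁺(aq), so Q = [Fe³⁺(aq)]^3 / ([Au³⁺(aq)]·[Fe²⁺(aq)]^3).
Solving for the unknown gives log [Fe³⁺(aq)] = 0.324, so [Fe³⁺(aq)] ≈ 2.1 M.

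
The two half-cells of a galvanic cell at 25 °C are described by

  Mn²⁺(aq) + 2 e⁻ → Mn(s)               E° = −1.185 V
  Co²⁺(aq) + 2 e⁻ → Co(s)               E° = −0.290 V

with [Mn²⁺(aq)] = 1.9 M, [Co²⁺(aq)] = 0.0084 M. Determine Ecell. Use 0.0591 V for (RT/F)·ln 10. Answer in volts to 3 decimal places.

+0.825 V

The Co²⁺/Co couple has the more positive E°, so it is the cathode; Mn²⁺/Mn is the anode.
The standard potential is −0.290 − (−1.185) = +0.895 V and the balanced reaction transfers n = 2 electrons.
The balanced reaction is Co²⁺(aq) + Mn(s) → Co(s) + Mn²⁺(aq), so Q = [Mn²⁺(aq)] / [Co²⁺(aq)] = 226 and log Q = 2.354.
E = E° − (0.0591/n)·log Q = +0.895 − (0.0591/2)(2.354) = +0.825 V.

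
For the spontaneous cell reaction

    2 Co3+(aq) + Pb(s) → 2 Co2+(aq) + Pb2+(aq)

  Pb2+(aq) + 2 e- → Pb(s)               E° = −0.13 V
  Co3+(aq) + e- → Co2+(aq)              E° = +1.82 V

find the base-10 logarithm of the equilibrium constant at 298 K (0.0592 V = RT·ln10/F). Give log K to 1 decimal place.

The Co³⁺/Co²⁺ couple is reduced (cathode); E°cell = +1.82 − (−0.13) = +1.95 V with n = 2.
At equilibrium E = 0, so log K = nE°cell / 0.0592 = (2)(+1.95) / 0.0592 = 65.9.

log K = 65.9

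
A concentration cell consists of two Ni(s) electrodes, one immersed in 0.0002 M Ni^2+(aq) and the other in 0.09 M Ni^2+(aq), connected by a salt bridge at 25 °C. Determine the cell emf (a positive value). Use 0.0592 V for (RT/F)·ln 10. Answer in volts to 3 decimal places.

0.079 V

For a concentration cell E°cell = 0, since both electrodes use the same couple.
The compartment with the higher Ni^2+(aq) concentration (0.09 M) acts as the cathode; ions are reduced there and produced at the dilute (0.0002 M) anode.
With n = 2, Ecell = −(0.0592/2)·log([dilute]/[conc]) = −(0.0592/2)·log(0.0002/0.09) = +0.079 V.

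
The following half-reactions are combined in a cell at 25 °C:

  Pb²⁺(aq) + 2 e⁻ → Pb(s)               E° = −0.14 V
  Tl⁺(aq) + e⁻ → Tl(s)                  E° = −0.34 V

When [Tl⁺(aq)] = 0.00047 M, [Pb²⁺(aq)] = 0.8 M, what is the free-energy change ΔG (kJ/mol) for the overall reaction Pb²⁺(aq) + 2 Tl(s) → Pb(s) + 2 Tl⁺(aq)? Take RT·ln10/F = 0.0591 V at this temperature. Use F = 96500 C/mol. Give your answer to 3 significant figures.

−76.0 kJ/mol

E°cell = −0.14 − (−0.34) = +0.20 V; the balanced reaction transfers n = 2 electrons.
The reaction quotient is [Tl⁺(aq)]^2 / [Pb²⁺(aq)] = 2.76×10^−7; by Nernst, E = +0.20 − (0.0591/2)(−6.559) = +0.3938 V.
Then ΔG = −nFE = −2 × 96500 × +0.3938 J/mol = −76.0 kJ/mol.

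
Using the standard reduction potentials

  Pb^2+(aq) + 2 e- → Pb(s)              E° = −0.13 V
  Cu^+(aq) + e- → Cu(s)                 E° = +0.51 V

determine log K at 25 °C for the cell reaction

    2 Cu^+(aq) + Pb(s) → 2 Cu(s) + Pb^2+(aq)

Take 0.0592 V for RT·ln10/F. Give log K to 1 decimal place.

log K = 21.6

The Cu⁺/Cu couple is reduced (cathode); E°cell = +0.51 − (−0.13) = +0.64 V with n = 2.
At equilibrium E = 0, so log K = nE°cell / 0.0592 = (2)(+0.64) / 0.0592 = 21.6.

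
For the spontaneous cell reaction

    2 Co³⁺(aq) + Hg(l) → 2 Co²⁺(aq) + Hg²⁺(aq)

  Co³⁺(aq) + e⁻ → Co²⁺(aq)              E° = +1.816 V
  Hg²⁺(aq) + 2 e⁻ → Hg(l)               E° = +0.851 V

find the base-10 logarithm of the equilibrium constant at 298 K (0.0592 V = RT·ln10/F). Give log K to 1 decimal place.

The Co³⁺/Co²⁺ couple is reduced (cathode); E°cell = +1.816 − (+0.851) = +0.965 V with n = 2.
At equilibrium E = 0, so log K = nE°cell / 0.0592 = (2)(+0.965) / 0.0592 = 32.6.

log K = 32.6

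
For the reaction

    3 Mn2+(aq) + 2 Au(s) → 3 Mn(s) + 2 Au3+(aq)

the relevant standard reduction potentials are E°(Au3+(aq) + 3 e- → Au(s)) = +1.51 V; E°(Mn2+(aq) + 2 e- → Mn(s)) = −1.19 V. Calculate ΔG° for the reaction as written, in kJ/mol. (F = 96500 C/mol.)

In the reaction as written Mn2+(aq) is reduced, so the Mn²⁺/Mn couple is the cathode and Au³⁺/Au is the anode.
E°cell = −1.19 − (+1.51) = −2.70 V; balancing electrons gives n = 6.
ΔG° = −nFE°cell = −(6)(96500)(−2.70) J/mol = +1563 kJ/mol.

+1563 kJ/mol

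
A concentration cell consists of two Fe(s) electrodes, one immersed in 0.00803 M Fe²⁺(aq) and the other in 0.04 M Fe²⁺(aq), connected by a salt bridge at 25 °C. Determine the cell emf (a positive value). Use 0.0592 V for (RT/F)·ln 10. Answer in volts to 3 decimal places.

0.021 V

For a concentration cell E°cell = 0, since both electrodes use the same couple.
The compartment with the higher Fe²⁺(aq) concentration (0.04 M) acts as the cathode; ions are reduced there and produced at the dilute (0.00803 M) anode.
With n = 2, Ecell = −(0.0592/2)·log([dilute]/[conc]) = −(0.0592/2)·log(0.00803/0.04) = +0.021 V.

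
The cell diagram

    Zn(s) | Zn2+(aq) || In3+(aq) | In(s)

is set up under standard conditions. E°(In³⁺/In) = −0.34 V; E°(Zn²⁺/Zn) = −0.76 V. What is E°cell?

+0.42 V

By convention the left-hand electrode in cell notation is the anode (oxidation) and the right-hand electrode is the cathode (reduction).
E°cell = E°(right) − E°(left) = −0.34 − (−0.76) = +0.42 V.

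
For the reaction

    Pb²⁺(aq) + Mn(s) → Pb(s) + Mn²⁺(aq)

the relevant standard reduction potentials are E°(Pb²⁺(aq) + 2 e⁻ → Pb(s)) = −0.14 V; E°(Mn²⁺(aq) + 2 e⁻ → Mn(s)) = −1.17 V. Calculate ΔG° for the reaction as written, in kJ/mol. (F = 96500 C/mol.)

−199 kJ/mol

In the reaction as written Pb²⁺(aq) is reduced, so the Pb²⁺/Pb couple is the cathode and Mn²⁺/Mn is the anode.
E°cell = −0.14 − (−1.17) = +1.03 V; balancing electrons gives n = 2.
ΔG° = −nFE°cell = −(2)(96500)(+1.03) J/mol = −199 kJ/mol.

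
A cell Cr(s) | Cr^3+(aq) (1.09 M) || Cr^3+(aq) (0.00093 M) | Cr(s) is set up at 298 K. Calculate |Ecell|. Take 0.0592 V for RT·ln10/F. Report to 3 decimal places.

For a concentration cell E°cell = 0, since both electrodes use the same couple.
The compartment with the higher Cr^3+(aq) concentration (1.09 M) acts as the cathode; ions are reduced there and produced at the dilute (0.00093 M) anode.
With n = 3, Ecell = −(0.0592/3)·log([dilute]/[conc]) = −(0.0592/3)·log(0.00093/1.09) = +0.061 V.

0.061 V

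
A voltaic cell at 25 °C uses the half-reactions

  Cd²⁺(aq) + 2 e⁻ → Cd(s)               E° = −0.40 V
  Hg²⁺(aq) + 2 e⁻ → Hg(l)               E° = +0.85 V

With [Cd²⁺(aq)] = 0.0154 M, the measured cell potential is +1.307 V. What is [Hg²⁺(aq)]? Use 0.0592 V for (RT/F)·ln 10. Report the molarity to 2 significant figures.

Hg²⁺/Hg is the cathode (higher E°); E°cell = +0.85 − (−0.40) = +1.25 V with n = 2.
Rearranging E = E° − (0.0592/n)·log Q gives log Q = 2(+1.25 − (+1.307))/0.0592 = −1.926.
The balanced reaction is Hg²⁺(aq) + Cd(s) → Hg(l) + Cd²⁺(aq), so Q = [Cd²⁺(aq)] / [Hg²⁺(aq)].
Isolating [Hg²⁺(aq)] in Q = 10^{−1.926} yields log [Hg²⁺(aq)] = 0.114, i.e. 1.3 M.

1.3 M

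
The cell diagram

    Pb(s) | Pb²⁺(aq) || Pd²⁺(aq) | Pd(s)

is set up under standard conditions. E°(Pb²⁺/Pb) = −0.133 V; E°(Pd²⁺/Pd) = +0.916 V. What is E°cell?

By convention the left-hand electrode in cell notation is the anode (oxidation) and the right-hand electrode is the cathode (reduction).
E°cell = E°(right) − E°(left) = +0.916 − (−0.133) = +1.049 V.

+1.049 V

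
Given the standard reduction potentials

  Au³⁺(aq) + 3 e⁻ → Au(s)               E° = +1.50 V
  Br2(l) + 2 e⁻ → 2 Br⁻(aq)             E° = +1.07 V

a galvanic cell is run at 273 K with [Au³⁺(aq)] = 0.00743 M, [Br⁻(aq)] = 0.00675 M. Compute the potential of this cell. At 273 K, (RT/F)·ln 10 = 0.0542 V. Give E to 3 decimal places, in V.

+0.274 V

Since E°(Au³⁺/Au) > E°(Br₂/Br⁻), Au³⁺/Au serves as the cathode.
The standard potential is +1.50 − (+1.07) = +0.43 V and the balanced reaction transfers n = 6 electrons.
The balanced reaction is 2 Au³⁺(aq) + 6 Br⁻(aq) → 2 Au(s) + 3 Br2(l), so Q = 1 / ([Au³⁺(aq)]^2·[Br⁻(aq)]^6) = 1.92×10^17 and log Q = 17.282.
By the Nernst equation, E = +0.43 − (0.0542/6)·(17.282) = +0.274 V.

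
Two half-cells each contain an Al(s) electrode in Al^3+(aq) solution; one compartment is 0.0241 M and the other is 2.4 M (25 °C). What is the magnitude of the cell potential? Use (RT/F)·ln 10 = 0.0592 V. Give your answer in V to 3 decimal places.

0.039 V

For a concentration cell E°cell = 0, since both electrodes use the same couple.
The compartment with the higher Al^3+(aq) concentration (2.4 M) acts as the cathode; ions are reduced there and produced at the dilute (0.0241 M) anode.
With n = 3, Ecell = −(0.0592/3)·log([dilute]/[conc]) = −(0.0592/3)·log(0.0241/2.4) = +0.039 V.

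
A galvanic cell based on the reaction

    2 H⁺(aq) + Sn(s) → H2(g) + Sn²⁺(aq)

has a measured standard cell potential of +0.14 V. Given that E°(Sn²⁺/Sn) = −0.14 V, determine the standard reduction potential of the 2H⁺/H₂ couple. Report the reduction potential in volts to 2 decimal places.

+0.00 V

In the reaction as written the 2H⁺/H₂ couple is reduced (cathode) and Sn²⁺/Sn is oxidized (anode), so E°cell = E°(2H⁺/H₂) − E°(Sn²⁺/Sn).
E°(2H⁺/H₂) = E°cell + E°(anode) = +0.14 + (−0.14) = +0.00 V.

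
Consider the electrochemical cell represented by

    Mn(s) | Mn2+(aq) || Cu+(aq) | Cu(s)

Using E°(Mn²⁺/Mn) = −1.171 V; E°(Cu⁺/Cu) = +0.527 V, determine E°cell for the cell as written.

+1.698 V

By convention the left-hand electrode in cell notation is the anode (oxidation) and the right-hand electrode is the cathode (reduction).
E°cell = E°(right) − E°(left) = +0.527 − (−1.171) = +1.698 V.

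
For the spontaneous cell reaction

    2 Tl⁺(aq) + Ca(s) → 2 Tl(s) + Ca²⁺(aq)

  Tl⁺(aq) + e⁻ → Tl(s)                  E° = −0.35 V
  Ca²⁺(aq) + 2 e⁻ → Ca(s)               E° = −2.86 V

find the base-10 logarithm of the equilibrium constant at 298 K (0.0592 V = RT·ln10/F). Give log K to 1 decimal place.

log K = 84.8

The Tl⁺/Tl couple is reduced (cathode); E°cell = −0.35 − (−2.86) = +2.51 V with n = 2.
At equilibrium E = 0, so log K = nE°cell / 0.0592 = (2)(+2.51) / 0.0592 = 84.8.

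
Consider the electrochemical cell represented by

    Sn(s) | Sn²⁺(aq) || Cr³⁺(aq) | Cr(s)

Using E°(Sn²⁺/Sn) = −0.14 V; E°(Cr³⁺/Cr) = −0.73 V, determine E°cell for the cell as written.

By convention the left-hand electrode in cell notation is the anode (oxidation) and the right-hand electrode is the cathode (reduction).
E°cell = E°(right) − E°(left) = −0.73 − (−0.14) = −0.59 V.
The negative sign shows that, as written, the cell would require an external voltage to drive the reaction.

−0.59 V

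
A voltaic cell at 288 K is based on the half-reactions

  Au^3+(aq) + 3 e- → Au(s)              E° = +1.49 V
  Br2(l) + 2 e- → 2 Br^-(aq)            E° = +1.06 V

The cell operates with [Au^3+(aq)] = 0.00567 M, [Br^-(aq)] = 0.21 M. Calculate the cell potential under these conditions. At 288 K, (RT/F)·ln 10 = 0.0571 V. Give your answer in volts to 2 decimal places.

+0.35 V

Since E°(Au³⁺/Au) > E°(Br₂/Br⁻), Au³⁺/Au serves as the cathode.
E°cell = E°cat − E°an = +1.49 − (+1.06) = +0.43 V; n = 6.
The balanced reaction is 2 Au^3+(aq) + 6 Br^-(aq) → 2 Au(s) + 3 Br2(l), so Q = 1 / ([Au^3+(aq)]^2·[Br^-(aq)]^6) = 3.63×10^8 and log Q = 8.560.
E = E° − (0.0571/n)·log Q = +0.43 − (0.0571/6)(8.560) = +0.35 V.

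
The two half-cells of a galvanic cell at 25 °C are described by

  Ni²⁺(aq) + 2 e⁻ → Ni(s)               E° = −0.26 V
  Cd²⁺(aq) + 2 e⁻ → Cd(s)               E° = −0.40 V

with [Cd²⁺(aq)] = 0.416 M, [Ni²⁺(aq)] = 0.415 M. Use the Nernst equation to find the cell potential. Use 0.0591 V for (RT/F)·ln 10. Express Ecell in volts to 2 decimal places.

+0.14 V

Ni²⁺/Ni is reduced (cathode, E° = −0.26 V) and Cd²⁺/Cd is oxidized (anode).
E°cell = E°cat − E°an = −0.26 − (−0.40) = +0.14 V; n = 2.
Balancing gives Ni²⁺(aq) + Cd(s) → Ni(s) + Cd²⁺(aq); hence Q = [Cd²⁺(aq)] / [Ni²⁺(aq)] = 1 (log Q = 0.001).
E = E° − (0.0591/n)·log Q = +0.14 − (0.0591/2)(0.001) = +0.14 V.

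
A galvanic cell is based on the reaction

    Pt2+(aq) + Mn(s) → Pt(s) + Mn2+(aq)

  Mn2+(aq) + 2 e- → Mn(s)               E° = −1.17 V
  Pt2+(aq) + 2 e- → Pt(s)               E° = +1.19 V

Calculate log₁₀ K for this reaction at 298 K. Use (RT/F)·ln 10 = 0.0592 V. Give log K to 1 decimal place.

log K = 79.7

The Pt²⁺/Pt couple is reduced (cathode); E°cell = +1.19 − (−1.17) = +2.36 V with n = 2.
At equilibrium E = 0, so log K = nE°cell / 0.0592 = (2)(+2.36) / 0.0592 = 79.7.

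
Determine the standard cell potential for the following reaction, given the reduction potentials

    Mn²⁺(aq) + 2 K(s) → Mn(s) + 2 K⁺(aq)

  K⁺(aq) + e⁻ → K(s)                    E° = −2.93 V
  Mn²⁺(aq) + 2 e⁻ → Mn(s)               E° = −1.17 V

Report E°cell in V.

+1.76 V

In the reaction as written, Mn²⁺(aq) is reduced (cathode) and K⁺(aq) is produced by oxidation at the anode.
E°cell = E°(cathode) − E°(anode) = −1.17 − (−2.93) = +1.76 V.
The positive value indicates the reaction is spontaneous as written.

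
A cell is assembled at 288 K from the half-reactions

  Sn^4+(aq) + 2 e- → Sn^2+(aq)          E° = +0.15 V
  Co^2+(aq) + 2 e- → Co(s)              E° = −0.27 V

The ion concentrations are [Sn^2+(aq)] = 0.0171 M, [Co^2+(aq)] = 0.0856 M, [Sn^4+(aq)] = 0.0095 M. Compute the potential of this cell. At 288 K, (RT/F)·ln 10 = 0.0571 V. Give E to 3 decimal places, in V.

+0.443 V

Sn⁴⁺/Sn²⁺ is reduced (cathode, E° = +0.15 V) and Co²⁺/Co is oxidized (anode).
E°cell = E°cat − E°an = +0.15 − (−0.27) = +0.42 V; n = 2.
For the overall reaction Sn^4+(aq) + Co(s) → Sn^2+(aq) + Co^2+(aq), Q = ([Sn^2+(aq)]·[Co^2+(aq)]) / [Sn^4+(aq)] = 0.154, giving log Q = −0.812.
By the Nernst equation, E = +0.42 − (0.0571/2)·(−0.812) = +0.443 V.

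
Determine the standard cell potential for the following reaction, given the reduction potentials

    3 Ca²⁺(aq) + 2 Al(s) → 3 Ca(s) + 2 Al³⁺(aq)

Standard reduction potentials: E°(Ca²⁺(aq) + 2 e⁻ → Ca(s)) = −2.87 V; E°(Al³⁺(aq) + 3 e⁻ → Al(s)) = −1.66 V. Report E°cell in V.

−1.21 V

In the reaction as written, Ca²⁺(aq) is reduced (cathode) and Al³⁺(aq) is produced by oxidation at the anode.
E°cell = E°(cathode) − E°(anode) = −2.87 − (−1.66) = −1.21 V.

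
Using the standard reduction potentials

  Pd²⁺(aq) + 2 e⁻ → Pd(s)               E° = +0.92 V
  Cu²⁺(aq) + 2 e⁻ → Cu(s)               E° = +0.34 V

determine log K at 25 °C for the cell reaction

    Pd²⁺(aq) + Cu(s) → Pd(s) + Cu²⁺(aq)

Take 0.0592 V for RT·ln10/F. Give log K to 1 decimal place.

The Pd²⁺/Pd couple is reduced (cathode); E°cell = +0.92 − (+0.34) = +0.58 V with n = 2.
At equilibrium E = 0, so log K = nE°cell / 0.0592 = (2)(+0.58) / 0.0592 = 19.6.

log K = 19.6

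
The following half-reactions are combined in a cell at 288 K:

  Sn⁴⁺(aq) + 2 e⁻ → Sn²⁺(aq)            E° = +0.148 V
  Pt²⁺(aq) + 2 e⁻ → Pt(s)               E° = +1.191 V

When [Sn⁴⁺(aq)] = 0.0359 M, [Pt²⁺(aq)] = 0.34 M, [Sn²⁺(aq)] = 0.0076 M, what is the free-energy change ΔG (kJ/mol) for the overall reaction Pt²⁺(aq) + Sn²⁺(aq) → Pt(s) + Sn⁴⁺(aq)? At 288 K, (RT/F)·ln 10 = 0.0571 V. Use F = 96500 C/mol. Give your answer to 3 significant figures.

−195 kJ/mol

E°cell = +1.191 − (+0.148) = +1.043 V; the balanced reaction transfers n = 2 electrons.
The reaction quotient is [Sn⁴⁺(aq)] / ([Pt²⁺(aq)]·[Sn²⁺(aq)]) = 13.9; by Nernst, E = +1.043 − (0.0571/2)(1.143) = +1.0104 V.
ΔG = −nFE = −(2)(96500)(+1.0104) J/mol = −195 kJ/mol.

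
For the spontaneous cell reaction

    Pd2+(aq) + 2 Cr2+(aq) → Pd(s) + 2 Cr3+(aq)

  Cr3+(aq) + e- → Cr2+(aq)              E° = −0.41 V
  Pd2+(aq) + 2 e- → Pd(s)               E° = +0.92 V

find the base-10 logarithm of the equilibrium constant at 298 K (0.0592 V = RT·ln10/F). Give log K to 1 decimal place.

log K = 44.9

The Pd²⁺/Pd couple is reduced (cathode); E°cell = +0.92 − (−0.41) = +1.33 V with n = 2.
At equilibrium E = 0, so log K = nE°cell / 0.0592 = (2)(+1.33) / 0.0592 = 44.9.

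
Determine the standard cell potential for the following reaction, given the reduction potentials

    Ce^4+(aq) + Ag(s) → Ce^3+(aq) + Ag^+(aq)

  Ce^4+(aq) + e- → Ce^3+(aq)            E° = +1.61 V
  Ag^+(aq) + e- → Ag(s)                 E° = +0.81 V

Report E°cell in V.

+0.80 V

In the reaction as written, Ce^4+(aq) is reduced (cathode) and Ag^+(aq) is produced by oxidation at the anode.
E°cell = E°(cathode) − E°(anode) = +1.61 − (+0.81) = +0.80 V.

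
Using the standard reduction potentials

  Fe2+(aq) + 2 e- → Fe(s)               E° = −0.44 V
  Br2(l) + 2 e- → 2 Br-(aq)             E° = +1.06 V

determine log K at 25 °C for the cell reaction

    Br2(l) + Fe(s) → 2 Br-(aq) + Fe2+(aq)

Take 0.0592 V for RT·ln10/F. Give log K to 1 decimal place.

log K = 50.7

The Br₂/Br⁻ couple is reduced (cathode); E°cell = +1.06 − (−0.44) = +1.50 V with n = 2.
At equilibrium E = 0, so log K = nE°cell / 0.0592 = (2)(+1.50) / 0.0592 = 50.7.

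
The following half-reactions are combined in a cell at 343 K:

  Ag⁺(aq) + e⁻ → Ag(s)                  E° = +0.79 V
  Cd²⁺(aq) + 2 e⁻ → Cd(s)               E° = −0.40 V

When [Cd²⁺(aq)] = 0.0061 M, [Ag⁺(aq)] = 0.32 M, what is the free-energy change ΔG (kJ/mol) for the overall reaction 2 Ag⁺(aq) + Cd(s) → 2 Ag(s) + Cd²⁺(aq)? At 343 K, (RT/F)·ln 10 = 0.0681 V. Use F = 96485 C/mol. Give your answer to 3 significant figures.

−238 kJ/mol

The standard cell potential is +0.79 − (−0.40) = +1.19 V, with n = 2 electrons in the balanced equation.
Here Q = [Cd²⁺(aq)] / [Ag⁺(aq)]^2 = 0.0596 (log Q = −1.225), giving E = +1.19 − (0.0681/2)·(−1.225) = +1.2317 V.
Then ΔG = −nFE = −2 × 96485 × +1.2317 J/mol = −238 kJ/mol.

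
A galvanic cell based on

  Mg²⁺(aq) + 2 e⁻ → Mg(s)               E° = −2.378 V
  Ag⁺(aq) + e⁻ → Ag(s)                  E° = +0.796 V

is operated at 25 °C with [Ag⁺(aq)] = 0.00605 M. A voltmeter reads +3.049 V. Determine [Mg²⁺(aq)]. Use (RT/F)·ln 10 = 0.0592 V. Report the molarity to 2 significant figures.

0.61 M

Ag⁺/Ag is the cathode (higher E°); E°cell = +0.796 − (−2.378) = +3.174 V with n = 2.
Rearranging E = E° − (0.0592/n)·log Q gives log Q = 2(+3.174 − (+3.049))/0.0592 = 4.223.
The balanced reaction is 2 Ag⁺(aq) + Mg(s) → 2 Ag(s) + Mg²⁺(aq), so Q = [Mg²⁺(aq)] / [Ag⁺(aq)]^2.
Solving for the unknown gives log [Mg²⁺(aq)] = −0.213, so [Mg²⁺(aq)] ≈ 0.61 M.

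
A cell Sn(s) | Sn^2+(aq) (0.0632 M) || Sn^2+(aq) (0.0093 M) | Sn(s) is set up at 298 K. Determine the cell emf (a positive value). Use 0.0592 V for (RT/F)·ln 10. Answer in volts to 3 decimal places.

For a concentration cell E°cell = 0, since both electrodes use the same couple.
The compartment with the higher Sn^2+(aq) concentration (0.0632 M) acts as the cathode; ions are reduced there and produced at the dilute (0.0093 M) anode.
With n = 2, Ecell = −(0.0592/2)·log([dilute]/[conc]) = −(0.0592/2)·log(0.0093/0.0632) = +0.025 V.

0.025 V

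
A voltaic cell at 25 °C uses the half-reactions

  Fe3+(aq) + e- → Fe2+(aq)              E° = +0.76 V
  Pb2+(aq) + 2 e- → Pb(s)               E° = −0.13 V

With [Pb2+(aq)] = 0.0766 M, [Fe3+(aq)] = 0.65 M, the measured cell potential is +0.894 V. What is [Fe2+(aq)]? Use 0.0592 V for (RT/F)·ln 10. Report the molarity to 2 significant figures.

2.0 M

With Fe³⁺/Fe²⁺ at the cathode and Pb²⁺/Pb at the anode, E°cell = +0.76 − (−0.13) = +0.89 V (n = 2).
Since E = E° − (0.0592/n)·log Q, log Q = n(E° − E)/0.0592 = −0.135.
Balancing electrons gives 2 Fe3+(aq) + Pb(s) → 2 Fe2+(aq) + Pb2+(aq); thus Q = ([Fe2+(aq)]^2·[Pb2+(aq)]) / [Fe3+(aq)]^2.
Substituting the known concentrations and solving, log [Fe2+(aq)] = 0.303 and [Fe2+(aq)] = 2.0 M.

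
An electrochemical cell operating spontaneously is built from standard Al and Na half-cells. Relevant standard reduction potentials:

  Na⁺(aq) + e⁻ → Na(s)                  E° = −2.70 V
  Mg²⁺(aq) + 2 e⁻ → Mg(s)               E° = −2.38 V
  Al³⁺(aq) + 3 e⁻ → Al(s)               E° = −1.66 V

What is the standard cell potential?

+1.04 V

The Al³⁺/Al couple has the higher E°, so Al ion is reduced (cathode) and Na is oxidized (anode).
E°cell = E°(cathode) − E°(anode) = −1.66 − (−2.70) = +1.04 V.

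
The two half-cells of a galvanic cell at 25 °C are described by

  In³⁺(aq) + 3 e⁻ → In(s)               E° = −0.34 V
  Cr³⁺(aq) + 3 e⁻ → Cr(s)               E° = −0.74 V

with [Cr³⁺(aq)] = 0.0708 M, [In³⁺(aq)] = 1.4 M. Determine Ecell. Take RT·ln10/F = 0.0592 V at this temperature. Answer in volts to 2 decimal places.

The In³⁺/In couple has the more positive E°, so it is the cathode; Cr³⁺/Cr is the anode.
The standard potential is −0.34 − (−0.74) = +0.40 V and the balanced reaction transfers n = 3 electrons.
For the overall reaction In³⁺(aq) + Cr(s) → In(s) + Cr³⁺(aq), Q = [Cr³⁺(aq)] / [In³⁺(aq)] = 0.0506, giving log Q = −1.296.
Applying E = E° − (RT ln10/nF)·log Q gives +0.40 − (0.0592/3)(−1.296) = +0.43 V.

+0.43 V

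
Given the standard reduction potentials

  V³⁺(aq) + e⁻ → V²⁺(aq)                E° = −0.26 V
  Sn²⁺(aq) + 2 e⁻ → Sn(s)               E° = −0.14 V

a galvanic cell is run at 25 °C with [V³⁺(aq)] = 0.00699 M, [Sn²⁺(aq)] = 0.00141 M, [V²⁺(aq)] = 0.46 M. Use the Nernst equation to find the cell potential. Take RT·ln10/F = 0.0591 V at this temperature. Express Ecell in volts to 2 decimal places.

+0.14 V

The Sn²⁺/Sn couple has the more positive E°, so it is the cathode; V³⁺/V²⁺ is the anode.
The standard potential is −0.14 − (−0.26) = +0.12 V and the balanced reaction transfers n = 2 electrons.
Balancing gives Sn²⁺(aq) + 2 V²⁺(aq) → Sn(s) + 2 V³⁺(aq); hence Q = [V³⁺(aq)]^2 / ([Sn²⁺(aq)]·[V²⁺(aq)]^2) = 0.164 (log Q = −0.786).
Applying E = E° − (RT ln10/nF)·log Q gives +0.12 − (0.0591/2)(−0.786) = +0.14 V.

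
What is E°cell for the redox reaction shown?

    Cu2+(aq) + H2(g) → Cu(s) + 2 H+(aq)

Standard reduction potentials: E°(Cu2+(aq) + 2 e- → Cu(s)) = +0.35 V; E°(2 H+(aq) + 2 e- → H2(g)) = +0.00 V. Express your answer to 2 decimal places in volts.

+0.35 V

In the reaction as written, Cu2+(aq) is reduced (cathode) and H+(aq) is produced by oxidation at the anode.
E°cell = E°(cathode) − E°(anode) = +0.35 − (+0.00) = +0.35 V.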